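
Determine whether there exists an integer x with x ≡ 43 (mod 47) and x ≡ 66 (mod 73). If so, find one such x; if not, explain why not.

x = 1453

Since 47 and 73 share no common factor, CRT says the pair of congruences has a solution (unique mod 3431).
Write x = 43 + 47t and require 43 + 47t ≡ 66 (mod 73), i.e. 47t ≡ 23 (mod 73).
Since 47·14 = 658 = 9·73 + 1, the inverse of 47 mod 73 is 14.
Therefore t ≡ 14·23 = 322 ≡ 30 (mod 73).
With t = 30: x = 43 + 47·30 = 1453.
Check: 1453 mod 47 = 43, 1453 mod 73 = 66. ✓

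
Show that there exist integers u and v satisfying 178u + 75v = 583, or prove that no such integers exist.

u = 61, v = -137

178 and 75 are coprime, so 178u + 75v ranges over all of ℤ.
Dividing repeatedly: 178 = 2·75 + 28, 75 = 2·28 + 19, 28 = 1·19 + 9, 19 = 2·9 + 1, 9 = 9·1 + 0.
Unwinding: 1 = 19 − 2·9 = 19 − 2·(28 − 1·19) = −2·28 + 3·19 = −2·28 + 3·(75 − 2·28) = 3·75 − 8·28 = 3·75 − 8·(178 − 2·75) = −8·178 + 19·75, i.e. 178·(-8) + 75·19 = 1.
Times 583: 178·(-4664) + 75·11077 = 583, so (-4664, 11077) solves it.
The general solution is u = -4664 + 75k, v = 11077 − 178k; taking k = 63 gives the smaller pair u = 61, v = -137.
Indeed 178·61 + 75·(-137) = 10858 − 10275 = 583.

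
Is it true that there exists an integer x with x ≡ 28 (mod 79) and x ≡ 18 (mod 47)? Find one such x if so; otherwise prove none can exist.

x = 2556

gcd(79, 47) = 1, so the Chinese Remainder Theorem guarantees exactly one residue class mod 3713 satisfying both.
Write x = 28 + 79t and require 28 + 79t ≡ 18 (mod 47), i.e. 79t ≡ 37 (mod 47).
79 ≡ 32 (mod 47), so this reads 32t ≡ 37 (mod 47). Since 32·25 = 800 = 17·47 + 1, the inverse of 32 mod 47 is 25.
Multiplying by 25: t ≡ 25·37 = 925 ≡ 32 (mod 47).
With t = 32: x = 28 + 79·32 = 2556.
Indeed 2556 ≡ 28 (mod 79) and 2556 ≡ 18 (mod 47).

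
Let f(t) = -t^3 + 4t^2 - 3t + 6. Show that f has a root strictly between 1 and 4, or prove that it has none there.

f(1) = 6 and f(4) = -6, which have opposite signs.
f is continuous everywhere (it is a polynomial), in particular on [1, 4].
By the Intermediate Value Theorem, f takes the value 0 somewhere in the open interval.

Yes, f has a root in the interval.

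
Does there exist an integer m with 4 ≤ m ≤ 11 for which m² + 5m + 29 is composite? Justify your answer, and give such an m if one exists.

At m = 4: 4² + 5·4 + 29 = 65 = 5·13, which is composite.

m = 4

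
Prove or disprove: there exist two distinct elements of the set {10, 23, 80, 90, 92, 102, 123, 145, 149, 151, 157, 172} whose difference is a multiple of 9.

Reduce each element mod 9: 10↦1, 23↦5, 80↦8, 90↦0, 92↦2, 102↦3, 123↦6, 145↦1, 149↦5, 151↦7, 157↦4, 172↦1. The residue 1 repeats (at 10 and 145), and 145 − 10 = 135 = 15·9.

10 and 145 are such a pair.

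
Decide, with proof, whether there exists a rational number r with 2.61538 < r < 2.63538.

r = 21/8

Multiplying by 8: 8·2.61538 = 20.92304 and 8·2.63538 = 21.08304, so the integer 21 lies strictly between them.
So r = 21/8 works: it is a ratio of integers, and dividing 8·2.61538 < 21 < 8·2.63538 through by 8 gives 2.61538 < 21/8 < 2.63538.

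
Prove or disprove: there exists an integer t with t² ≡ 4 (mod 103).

Take t = 101. Then 101² = 10201 = 99·103 + 4, so 101² ≡ 4 (mod 103).

t = 101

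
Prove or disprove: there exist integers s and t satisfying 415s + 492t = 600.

Since gcd(415, 492) = 1, every integer is an integer combination of 415 and 492.
Dividing repeatedly: 492 = 1·415 + 77, 415 = 5·77 + 30, 77 = 2·30 + 17, 30 = 1·17 + 13, 17 = 1·13 + 4, 13 = 3·4 + 1, 4 = 4·1 + 0.
Working back up the chain: 1 = 13 − 3·4 = 13 − 3·(17 − 1·13) = −3·17 + 4·13 = −3·17 + 4·(30 − 1·17) = 4·30 − 7·17 = 4·30 − 7·(77 − 2·30) = −7·77 + 18·30 = −7·77 + 18·(415 − 5·77) = 18·415 − 97·77 = 18·415 − 97·(492 − 1·415) = −97·492 + 115·415. So 415·115 + 492·(-97) = 1.
Scaling by 600 gives the particular solution (s, t) = (69000, -58200).
The general solution is s = 69000 + 492k, t = -58200 − 415k; taking k = -140 gives the smaller pair s = 120, t = -100.
Check: 415·120 + 492·(-100) = 49800 − 49200 = 600. ✓

s = 120, t = -100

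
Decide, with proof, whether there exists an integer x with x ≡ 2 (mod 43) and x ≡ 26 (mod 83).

x = 690

gcd(43, 83) = 1, so the Chinese Remainder Theorem guarantees exactly one residue class mod 3569 satisfying both.
Any solution of the first congruence is x = 2 + 43t; substituting into the second, 43t ≡ 26 − 2 ≡ 24 (mod 83).
Invert 43 mod 83 by the Euclidean algorithm: 83 = 1·43 + 40, 43 = 1·40 + 3, 40 = 13·3 + 1, 3 = 3·1 + 0; back-substituting, 1 = 40 − 13·3 = 40 − 13·(43 − 1·40) = −13·43 + 14·40 = −13·43 + 14·(83 − 1·43) = 14·83 − 27·43. Hence 43·(-27) ≡ 1, so 43⁻¹ ≡ -27 ≡ 56 (mod 83).
Therefore t ≡ 56·24 = 1344 ≡ 16 (mod 83).
With t = 16: x = 2 + 43·16 = 690.
Indeed 690 ≡ 2 (mod 43) and 690 ≡ 26 (mod 83).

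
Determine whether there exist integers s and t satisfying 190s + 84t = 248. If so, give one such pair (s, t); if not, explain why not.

Every value of 190s + 84t is a multiple of gcd(190, 84) = 2; since 2 ∣ 248, solutions exist.
Dividing through by 2 reduces the equation to 95s + 42t = 124.
Run the Euclidean algorithm on 95 and 42: 95 = 2·42 + 11, 42 = 3·11 + 9, 11 = 1·9 + 2, 9 = 4·2 + 1, 2 = 2·1 + 0.
Back-substituting, 1 = 9 − 4·2 = 9 − 4·(11 − 1·9) = −4·11 + 5·9 = −4·11 + 5·(42 − 3·11) = 5·42 − 19·11 = 5·42 − 19·(95 − 2·42) = −19·95 + 43·42; that is, 95·(-19) + 42·43 = 1.
Scaling by 124 gives the particular solution (s, t) = (-2356, 5332).
Adding 57·42 to s and subtracting 57·95 from t gives the tidier solution (38, -83).
Indeed 190·38 + 84·(-83) = 7220 − 6972 = 248.

s = 38, t = -83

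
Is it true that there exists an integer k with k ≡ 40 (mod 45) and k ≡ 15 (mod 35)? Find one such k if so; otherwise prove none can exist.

The moduli are not coprime: gcd(45, 35) = 5. Compatibility requires 5 ∣ (15 − 40) = -25, which holds, so solutions exist.
List candidates k ≡ 40 (mod 45): 40, 85. Modulo 35 these are 5, 15; 85 gives 15 as required.
Indeed 85 ≡ 40 (mod 45) and 85 ≡ 15 (mod 35).

k = 85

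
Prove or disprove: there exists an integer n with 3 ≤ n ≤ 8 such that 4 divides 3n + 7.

n = 3

Try n = 3: 3·3 + 7 = 16 = 4·4, which is divisible by 4.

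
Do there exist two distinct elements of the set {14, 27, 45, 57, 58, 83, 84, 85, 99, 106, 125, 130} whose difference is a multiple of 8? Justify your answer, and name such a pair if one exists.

27 mod 8 = 3 and 83 mod 8 = 3, so 83 − 27 = 56 = 7·8.

27 and 83 are such a pair.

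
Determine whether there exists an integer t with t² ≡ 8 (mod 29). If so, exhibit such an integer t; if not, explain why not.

There is no such integer.

Apply Euler's criterion with the prime 29: 8 is a quadratic residue iff 8^14 ≡ 1 (mod 29), and a non-residue iff it is ≡ −1.
Repeated squaring mod 29: 8^2 = 64 ≡ 6; 8^4 ≡ 6² = 36 ≡ 7; 8^8 ≡ 7² = 49 ≡ 20.
Since 14 = 8 + 4 + 2, 8^14 ≡ 20 · 7 · 6; multiplying out mod 29: 20·7 = 140 ≡ 24, then 24·6 = 144 ≡ 28. Thus 8^14 ≡ 28 ≡ −1 (mod 29).
The value −1 means 8 is a non-residue modulo 29, so t² ≡ 8 (mod 29) is impossible.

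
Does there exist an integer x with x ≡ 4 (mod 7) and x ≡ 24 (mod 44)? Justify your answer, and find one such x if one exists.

The moduli 7 and 44 are coprime, so by the Chinese Remainder Theorem a unique solution modulo 308 exists.
Any solution of the first congruence is x = 4 + 7t; substituting into the second, 7t ≡ 24 − 4 ≡ 20 (mod 44).
Note 7·19 = 133 ≡ 1 (mod 44) (as 133 − 1 = 3·44), so 7⁻¹ ≡ 19.
Therefore t ≡ 19·20 = 380 ≡ 28 (mod 44).
Taking t = 28 gives x = 4 + 7·28 = 200.
Verify: 200 = 28·7 + 4 and 200 = 4·44 + 24. ✓

x = 200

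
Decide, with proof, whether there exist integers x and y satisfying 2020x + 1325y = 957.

Any value of 2020x + 1325y is a multiple of gcd(2020, 1325) = 5.
However 957 leaves remainder 2 on division by 5.
So the equation is unsolvable over ℤ.

No such integers exist.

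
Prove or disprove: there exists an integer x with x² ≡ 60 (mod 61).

x = 11

x = 11 works: 11² = 121, and 121 − 60 = 61 = 1·61.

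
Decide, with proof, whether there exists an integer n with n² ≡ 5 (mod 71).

Take n = 54. Then 54² = 2916 = 41·71 + 5, so 54² ≡ 5 (mod 71).

n = 54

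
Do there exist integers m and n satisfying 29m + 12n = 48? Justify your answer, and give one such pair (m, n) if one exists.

29 and 12 are coprime, so 29m + 12n ranges over all of ℤ.
Run the Euclidean algorithm on 29 and 12: 29 = 2·12 + 5, 12 = 2·5 + 2, 5 = 2·2 + 1, 2 = 2·1 + 0.
Back-substituting, 1 = 5 − 2·2 = 5 − 2·(12 − 2·5) = −2·12 + 5·5 = −2·12 + 5·(29 − 2·12) = 5·29 − 12·12; that is, 29·5 + 12·(-12) = 1.
Multiplying through by 48: m = 5·48 = 240, n = (-12)·48 = -576 is a solution.
Subtracting 20·12 from m and adding 20·29 to n gives the tidier solution (0, 4).
Check: 29·0 + 12·4 = 0 + 48 = 48. ✓

m = 0, n = 4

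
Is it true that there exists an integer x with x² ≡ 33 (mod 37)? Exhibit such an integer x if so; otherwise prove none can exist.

x = 25 works: 25² = 625, and 625 − 33 = 592 = 16·37.

x = 25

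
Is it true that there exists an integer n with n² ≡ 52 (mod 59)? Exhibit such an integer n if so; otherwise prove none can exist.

No, no such integer exists.

59 is prime, so by Euler's criterion 52 is a square mod 59 iff 52^((59−1)/2) = 52^29 ≡ 1 (mod 59).
Squaring successively (mod 59): 52^2 = 2704 ≡ 49; 52^4 ≡ 49² = 2401 ≡ 41; 52^8 ≡ 41² = 1681 ≡ 29; 52^16 ≡ 29² = 841 ≡ 15.
Since 29 = 16 + 8 + 4 + 1, 52^29 ≡ 15 · 29 · 41 · 52; multiplying out mod 59: 15·29 = 435 ≡ 22, then 22·41 = 902 ≡ 17, then 17·52 = 884 ≡ 58. Thus 52^29 ≡ 58 ≡ −1 (mod 59).
The value −1 means 52 is a non-residue modulo 59, so n² ≡ 52 (mod 59) is impossible.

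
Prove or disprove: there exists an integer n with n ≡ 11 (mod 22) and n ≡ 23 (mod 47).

Since 22 and 47 share no common factor, CRT says the pair of congruences has a solution (unique mod 1034).
Any solution of the first congruence is n = 11 + 22t; substituting into the second, 22t ≡ 23 − 11 ≡ 12 (mod 47).
Note 22·15 = 330 ≡ 1 (mod 47) (as 330 − 1 = 7·47), so 22⁻¹ ≡ 15.
Multiplying by 15: t ≡ 15·12 = 180 ≡ 39 (mod 47).
Taking t = 39 gives n = 11 + 22·39 = 869.
Verify: 869 = 39·22 + 11 and 869 = 18·47 + 23. ✓

n = 869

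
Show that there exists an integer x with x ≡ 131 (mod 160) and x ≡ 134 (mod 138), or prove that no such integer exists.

No, no such integer exists.

gcd(160, 138) = 2. If x ≡ 131 (mod 160) and x ≡ 134 (mod 138), then x ≡ 131 (mod 2) and x ≡ 134 (mod 2).
However 131 ≡ 1 and 134 ≡ 0 (mod 2), and 1 ≠ 0.
So no integer satisfies both congruences.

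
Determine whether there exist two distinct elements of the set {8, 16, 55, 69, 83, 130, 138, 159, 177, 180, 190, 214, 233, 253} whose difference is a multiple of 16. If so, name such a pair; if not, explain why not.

Residues mod 16: 8↦8, 16↦0, 55↦7, 69↦5, 83↦3, 130↦2, 138↦10, 159↦15, 177↦1, 180↦4, 190↦14, 214↦6, 233↦9, 253↦13.
No residue repeats among the 14 elements, so no pair has difference ≡ 0 (mod 16).

There is no such pair.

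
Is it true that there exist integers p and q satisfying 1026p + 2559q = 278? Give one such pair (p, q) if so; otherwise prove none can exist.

Both 1026 and 2559 are divisible by gcd(1026, 2559) = 3, hence so is any combination 1026p + 2559q.
But 278 = 3·92 + 2, so 3 ∤ 278.
Therefore 1026p + 2559q = 278 has no solution in integers.

No such integers exist.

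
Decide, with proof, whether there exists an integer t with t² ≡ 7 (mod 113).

t = 32

Take t = 32. Then 32² = 1024 = 9·113 + 7, so 32² ≡ 7 (mod 113).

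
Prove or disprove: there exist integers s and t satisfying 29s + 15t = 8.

29 and 15 are coprime, so 29s + 15t ranges over all of ℤ.
Dividing repeatedly: 29 = 1·15 + 14, 15 = 1·14 + 1, 14 = 14·1 + 0.
Unwinding: 1 = 15 − 1·14 = 15 − (29 − 1·15) = −29 + 2·15, i.e. 29·(-1) + 15·2 = 1.
Scaling by 8 gives the particular solution (s, t) = (-8, 16).
Shifting by a multiple of (15, −29) keeps it a solution: s = -8 + 1·15 = 7, t = 16 − 1·29 = -13.
Indeed 29·7 + 15·(-13) = 203 − 195 = 8.

s = 7, t = -13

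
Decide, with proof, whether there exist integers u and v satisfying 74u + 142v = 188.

gcd(74, 142) = 2, and 2 divides 188, so integer solutions exist.
Dividing through by 2 reduces the equation to 37u + 71v = 94.
Euclidean algorithm: 71 = 1·37 + 34, 37 = 1·34 + 3, 34 = 11·3 + 1, 3 = 3·1 + 0.
Back-substituting, 1 = 34 − 11·3 = 34 − 11·(37 − 1·34) = −11·37 + 12·34 = −11·37 + 12·(71 − 1·37) = 12·71 − 23·37; that is, 37·(-23) + 71·12 = 1.
Scaling by 94 gives the particular solution (u, v) = (-2162, 1128).
Shifting by a multiple of (71, −37) keeps it a solution: u = -2162 + 31·71 = 39, v = 1128 − 31·37 = -19.
Check: 74·39 + 142·(-19) = 2886 − 2698 = 188. ✓

u = 39, v = -19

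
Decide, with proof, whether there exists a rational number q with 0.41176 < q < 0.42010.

Scale by 12: the interval becomes (4.94112, 5.04120), which contains the integer 5.
Hence 5/12 is a rational number with 0.41176 < 5/12 < 0.42010.

q = 5/12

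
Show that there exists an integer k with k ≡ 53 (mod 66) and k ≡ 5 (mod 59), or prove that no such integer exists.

gcd(66, 59) = 1, so the Chinese Remainder Theorem guarantees exactly one residue class mod 3894 satisfying both.
Write k = 53 + 66t and require 53 + 66t ≡ 5 (mod 59), i.e. 66t ≡ 11 (mod 59).
66 ≡ 7 (mod 59), so this reads 7t ≡ 11 (mod 59). Note 7·17 = 119 ≡ 1 (mod 59) (as 119 − 1 = 2·59), so 7⁻¹ ≡ 17.
Multiplying by 17: t ≡ 17·11 = 187 ≡ 10 (mod 59).
With t = 10: k = 53 + 66·10 = 713.
Verify: 713 = 10·66 + 53 and 713 = 12·59 + 5. ✓

k = 713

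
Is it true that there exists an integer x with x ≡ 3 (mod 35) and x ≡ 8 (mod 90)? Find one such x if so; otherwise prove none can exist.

x = 458

Here gcd(35, 90) = 5, and both 3 and 8 leave remainder 3 mod 5, so the system is consistent.
Write x = 3 + 35t. Then 35t ≡ 8 − 3 ≡ 5 (mod 90); dividing through by 5 gives 7t ≡ 1 (mod 18).
To invert 7 modulo 18: 18 = 2·7 + 4, 7 = 1·4 + 3, 4 = 1·3 + 1, 3 = 3·1 + 0, and unwinding, 1 = 4 − 1·3 = 4 − (7 − 1·4) = −7 + 2·4 = −7 + 2·(18 − 2·7) = 2·18 − 5·7. Thus 7⁻¹ ≡ -5 ≡ 13 (mod 18).
Multiplying by 13: t ≡ 13·1 = 13 (mod 18).
Then x = 3 + 35·13 = 458.
Check: 458 mod 35 = 3, 458 mod 90 = 8. ✓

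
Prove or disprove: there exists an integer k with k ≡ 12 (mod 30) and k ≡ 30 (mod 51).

k = 132

Here gcd(30, 51) = 3, and both 12 and 30 leave remainder 0 mod 3, so the system is consistent.
Step through k = 12, 12 + 30, 12 + 2·30, …: the values 12, 42, 72, 102, 132 reduce mod 51 to 12, 42, 21, 0, 30. The value 132 hits 30.
Indeed 132 ≡ 12 (mod 30) and 132 ≡ 30 (mod 51).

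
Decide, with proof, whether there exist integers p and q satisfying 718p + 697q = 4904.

p = 665, q = -678

Since gcd(718, 697) = 1, every integer is an integer combination of 718 and 697.
Run the Euclidean algorithm on 718 and 697: 718 = 1·697 + 21, 697 = 33·21 + 4, 21 = 5·4 + 1, 4 = 4·1 + 0.
Back-substituting, 1 = 21 − 5·4 = 21 − 5·(697 − 33·21) = −5·697 + 166·21 = −5·697 + 166·(718 − 1·697) = 166·718 − 171·697; that is, 718·166 + 697·(-171) = 1.
Scaling by 4904 gives the particular solution (p, q) = (814064, -838584).
Shifting by a multiple of (697, −718) keeps it a solution: p = 814064 − 1167·697 = 665, q = -838584 + 1167·718 = -678.
Check: 718·665 + 697·(-678) = 477470 − 472566 = 4904. ✓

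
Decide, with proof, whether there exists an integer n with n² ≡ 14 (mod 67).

n = 58 works: 58² = 3364, and 3364 − 14 = 3350 = 50·67.

n = 58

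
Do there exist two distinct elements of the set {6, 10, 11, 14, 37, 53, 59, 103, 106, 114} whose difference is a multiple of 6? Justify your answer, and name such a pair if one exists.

Reduce each element mod 6: 6↦0, 10↦4, 11↦5, 14↦2, 37↦1, 53↦5, 59↦5, 103↦1, 106↦4, 114↦0. The residue 0 repeats (at 6 and 114), and 114 − 6 = 108 = 18·6.

Yes: 6 and 114.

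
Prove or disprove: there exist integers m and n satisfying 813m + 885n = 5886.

m = 287, n = -257

gcd(813, 885) = 3, and 3 divides 5886, so integer solutions exist.
Dividing through by 3 reduces the equation to 271m + 295n = 1962.
Dividing repeatedly: 295 = 1·271 + 24, 271 = 11·24 + 7, 24 = 3·7 + 3, 7 = 2·3 + 1, 3 = 3·1 + 0.
Back-substituting, 1 = 7 − 2·3 = 7 − 2·(24 − 3·7) = −2·24 + 7·7 = −2·24 + 7·(271 − 11·24) = 7·271 − 79·24 = 7·271 − 79·(295 − 1·271) = −79·295 + 86·271; that is, 271·86 + 295·(-79) = 1.
Times 1962: 271·168732 + 295·(-154998) = 1962, so (168732, -154998) solves it.
Subtracting 571·295 from m and adding 571·271 to n gives the tidier solution (287, -257).
Indeed 813·287 + 885·(-257) = 233331 − 227445 = 5886.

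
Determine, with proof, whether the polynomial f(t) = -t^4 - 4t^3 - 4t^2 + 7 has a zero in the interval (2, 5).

No.

f(2) = -57 and f(5) = -1218, both negative, so a sign-change argument is unavailable; we show f keeps this sign on the whole interval.
Shift to the endpoint 2: with t = 2 + u (0 < u < 3), one computes f(2 + u) = -u^4 - 12u^3 - 52u^2 - 96u - 57.
The nonzero coefficients here are all negative, so for u > 0 every term is negative (or zero), and the constant term -57 is strictly negative.
Therefore f(t) < 0 throughout (2, 5), and f has no zero there.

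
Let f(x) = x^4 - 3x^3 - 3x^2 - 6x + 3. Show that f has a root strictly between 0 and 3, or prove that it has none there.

Yes, f has a root in the interval.

f(0) = 3 and f(3) = -42, which have opposite signs.
As a polynomial, f is continuous on every closed interval.
By the Intermediate Value Theorem, f takes the value 0 somewhere in the open interval.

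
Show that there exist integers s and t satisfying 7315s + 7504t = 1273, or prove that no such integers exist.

There are no such integers.

Both 7315 and 7504 are divisible by gcd(7315, 7504) = 7, hence so is any combination 7315s + 7504t.
But 1273 = 7·181 + 6, so 7 ∤ 1273.
Hence no integers s, t satisfy the equation.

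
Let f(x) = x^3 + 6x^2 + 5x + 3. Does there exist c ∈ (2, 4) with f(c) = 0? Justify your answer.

The endpoint values f(2) = 45 and f(4) = 183 are both positive. Claim: f(x) > 0 for every x in (2, 4).
Substitute x = 2 + u, where 0 < u < 2 on the interval. Expanding, f(2 + u) = u^3 + 12u^2 + 41u + 45.
All 4 nonzero coefficients of this polynomial in u are positive; hence for u > 0 the value is a sum of positive terms (the constant 45 among them).
Therefore f(x) > 0 throughout (2, 4), and f has no zero there.

No such root exists.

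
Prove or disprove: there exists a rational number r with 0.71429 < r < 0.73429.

r = 8/11

Scale by 11: the interval becomes (7.85719, 8.07719), which contains the integer 8.
Hence 8/11 is a rational number with 0.71429 < 8/11 < 0.73429.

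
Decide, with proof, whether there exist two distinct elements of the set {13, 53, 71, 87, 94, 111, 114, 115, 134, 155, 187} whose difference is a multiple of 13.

Reduce each element modulo 13: 13↦0, 53↦1, 71↦6, 87↦9, 94↦3, 111↦7, 114↦10, 115↦11, 134↦4, 155↦12, 187↦5.
No residue repeats among the 11 elements, so no pair has difference ≡ 0 (mod 13).

There is no such pair.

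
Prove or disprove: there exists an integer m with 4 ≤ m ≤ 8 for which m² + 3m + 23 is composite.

m = 6

At m = 6: 6² + 3·6 + 23 = 77 = 7·11, which is composite.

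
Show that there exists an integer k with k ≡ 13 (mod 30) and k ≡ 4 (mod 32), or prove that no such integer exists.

No, no such integer exists.

gcd(30, 32) = 2. If k ≡ 13 (mod 30) and k ≡ 4 (mod 32), then k ≡ 13 (mod 2) and k ≡ 4 (mod 2).
These are incompatible: 13 − 4 = 9 is not divisible by 2.
So no integer satisfies both congruences.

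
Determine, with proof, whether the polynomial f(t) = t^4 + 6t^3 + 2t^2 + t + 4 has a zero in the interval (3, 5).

No.

f(3) = 268 and f(5) = 1434, both positive, so a sign-change argument is unavailable; we show f keeps this sign on the whole interval.
Shift to the endpoint 3: with t = 3 + u (0 < u < 2), one computes f(3 + u) = u^4 + 18u^3 + 110u^2 + 283u + 268.
All 5 nonzero coefficients of this polynomial in u are positive; hence for u > 0 the value is a sum of positive terms (the constant 268 among them).
Therefore f(t) > 0 throughout (3, 5), and f has no zero there.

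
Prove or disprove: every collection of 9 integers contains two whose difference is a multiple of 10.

No, the set {45, 46, 47, 48, 49, 50, 51, 52, 53} is a counterexample.

Try 9 consecutive integers, 45, 46, …, 53. Their remainders mod 10 are 5, 6, 7, 8, 9, 0, 1, 2, 3 — pairwise different, as any 9 ≤ 10 consecutive integers have distinct residues.
No two share a residue, so no pair has difference divisible by 10; the claim fails for this set.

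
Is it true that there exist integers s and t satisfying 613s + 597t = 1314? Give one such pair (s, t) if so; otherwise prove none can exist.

s = 306, t = -312

613 and 597 are coprime, so 613s + 597t ranges over all of ℤ.
Euclidean algorithm: 613 = 1·597 + 16, 597 = 37·16 + 5, 16 = 3·5 + 1, 5 = 5·1 + 0.
Working back up the chain: 1 = 16 − 3·5 = 16 − 3·(597 − 37·16) = −3·597 + 112·16 = −3·597 + 112·(613 − 1·597) = 112·613 − 115·597. So 613·112 + 597·(-115) = 1.
Scaling by 1314 gives the particular solution (s, t) = (147168, -151110).
The general solution is s = 147168 + 597k, t = -151110 − 613k; taking k = -246 gives the smaller pair s = 306, t = -312.
Indeed 613·306 + 597·(-312) = 187578 − 186264 = 1314.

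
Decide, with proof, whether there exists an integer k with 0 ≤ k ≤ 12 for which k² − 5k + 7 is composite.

At k = 10: 10² − 5·10 + 7 = 57 = 3·19, which is composite.

k = 10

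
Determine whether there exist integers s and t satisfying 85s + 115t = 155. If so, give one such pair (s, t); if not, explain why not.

s = 14, t = -9

Every value of 85s + 115t is a multiple of gcd(85, 115) = 5; since 5 ∣ 155, solutions exist.
Dividing through by 5 reduces the equation to 17s + 23t = 31.
Dividing repeatedly: 23 = 1·17 + 6, 17 = 2·6 + 5, 6 = 1·5 + 1, 5 = 5·1 + 0.
Unwinding: 1 = 6 − 1·5 = 6 − (17 − 2·6) = −17 + 3·6 = −17 + 3·(23 − 1·17) = 3·23 − 4·17, i.e. 17·(-4) + 23·3 = 1.
Times 31: 17·(-124) + 23·93 = 31, so (-124, 93) solves it.
Shifting by a multiple of (23, −17) keeps it a solution: s = -124 + 6·23 = 14, t = 93 − 6·17 = -9.
Indeed 85·14 + 115·(-9) = 1190 − 1035 = 155.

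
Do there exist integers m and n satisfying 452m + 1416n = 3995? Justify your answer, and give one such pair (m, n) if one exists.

No such integers exist.

Any value of 452m + 1416n is a multiple of gcd(452, 1416) = 4.
But 3995 = 4·998 + 3, so 4 ∤ 3995.
Therefore 452m + 1416n = 3995 has no solution in integers.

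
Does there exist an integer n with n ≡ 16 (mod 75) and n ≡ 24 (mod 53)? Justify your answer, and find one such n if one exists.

n = 766

Since 75 and 53 share no common factor, CRT says the pair of congruences has a solution (unique mod 3975).
Any solution of the first congruence is n = 16 + 75t; substituting into the second, 75t ≡ 24 − 16 ≡ 8 (mod 53).
75 ≡ 22 (mod 53), so this reads 22t ≡ 8 (mod 53). Since 22·41 = 902 = 17·53 + 1, the inverse of 22 mod 53 is 41.
Multiplying by 41: t ≡ 41·8 = 328 ≡ 10 (mod 53).
Taking t = 10 gives n = 16 + 75·10 = 766.
Verify: 766 = 10·75 + 16 and 766 = 14·53 + 24. ✓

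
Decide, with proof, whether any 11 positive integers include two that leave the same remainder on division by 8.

There are exactly 8 possible remainders on division by 8.
Since 11 > 8, two of the 11 integers must share a residue class by the pigeonhole principle; call them a and b.
That is, a and b leave the same remainder on division by 8, as claimed.

True.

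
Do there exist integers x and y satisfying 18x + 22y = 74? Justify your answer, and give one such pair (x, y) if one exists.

Since gcd(18, 22) = 2 and 74 = 2·37, Bézout's identity guarantees a solution.
Dividing through by 2 reduces the equation to 9x + 11y = 37.
Dividing repeatedly: 11 = 1·9 + 2, 9 = 4·2 + 1, 2 = 2·1 + 0.
Working back up the chain: 1 = 9 − 4·2 = 9 − 4·(11 − 1·9) = −4·11 + 5·9. So 9·5 + 11·(-4) = 1.
Times 37: 9·185 + 11·(-148) = 37, so (185, -148) solves it.
Subtracting 16·11 from x and adding 16·9 to y gives the tidier solution (9, -4).
Check: 18·9 + 22·(-4) = 162 − 88 = 74. ✓

x = 9, y = -4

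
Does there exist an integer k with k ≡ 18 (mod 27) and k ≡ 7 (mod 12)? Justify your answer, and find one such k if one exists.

gcd(27, 12) = 3. If k ≡ 18 (mod 27) and k ≡ 7 (mod 12), then k ≡ 18 (mod 3) and k ≡ 7 (mod 3).
However 18 ≡ 0 and 7 ≡ 1 (mod 3), and 0 ≠ 1.
So no integer satisfies both congruences.

No such integer exists.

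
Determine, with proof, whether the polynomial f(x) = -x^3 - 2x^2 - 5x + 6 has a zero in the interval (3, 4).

Evaluate at the endpoints: f(3) = -54, f(4) = -110 — same sign (negative).
The derivative f'(x) = -3x^2 - 4x - 5 is a quadratic with discriminant (-4)² − 4·(-3)·(-5) = -44 < 0; it never vanishes, so it is always negative (sign of the leading coefficient).
So f is strictly decreasing; between 3 and 4 its values lie between f(3) = -54 and f(4) = -110, all negative. Therefore f has no root in (3, 4).

No.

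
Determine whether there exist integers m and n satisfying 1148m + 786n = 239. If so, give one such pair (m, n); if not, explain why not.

Both 1148 and 786 are divisible by gcd(1148, 786) = 2, hence so is any combination 1148m + 786n.
However 239 leaves remainder 1 on division by 2.
So the equation is unsolvable over ℤ.

No, no such integers exist.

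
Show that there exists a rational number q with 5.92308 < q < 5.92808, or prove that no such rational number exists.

q = 160/27

Scale by 27: the interval becomes (159.92316, 160.05816), which contains the integer 160.
Dividing back, 5.92308 < 160/27 < 5.92808, and 160/27 is rational.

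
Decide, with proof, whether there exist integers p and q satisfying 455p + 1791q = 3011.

p = 1774, q = -449

455 and 1791 are coprime, so 455p + 1791q ranges over all of ℤ.
Dividing repeatedly: 1791 = 3·455 + 426, 455 = 1·426 + 29, 426 = 14·29 + 20, 29 = 1·20 + 9, 20 = 2·9 + 2, 9 = 4·2 + 1, 2 = 2·1 + 0.
Back-substituting, 1 = 9 − 4·2 = 9 − 4·(20 − 2·9) = −4·20 + 9·9 = −4·20 + 9·(29 − 1·20) = 9·29 − 13·20 = 9·29 − 13·(426 − 14·29) = −13·426 + 191·29 = −13·426 + 191·(455 − 1·426) = 191·455 − 204·426 = 191·455 − 204·(1791 − 3·455) = −204·1791 + 803·455; that is, 455·803 + 1791·(-204) = 1.
Multiplying through by 3011: p = 803·3011 = 2417833, q = (-204)·3011 = -614244 is a solution.
Shifting by a multiple of (1791, −455) keeps it a solution: p = 2417833 − 1349·1791 = 1774, q = -614244 + 1349·455 = -449.
Indeed 455·1774 + 1791·(-449) = 807170 − 804159 = 3011.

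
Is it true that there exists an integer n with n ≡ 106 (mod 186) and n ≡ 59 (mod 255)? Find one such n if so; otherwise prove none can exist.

No, no such integer exists.

gcd(186, 255) = 3. If n ≡ 106 (mod 186) and n ≡ 59 (mod 255), then n ≡ 106 (mod 3) and n ≡ 59 (mod 3).
However 106 ≡ 1 and 59 ≡ 2 (mod 3), and 1 ≠ 2.
Therefore no such n exists.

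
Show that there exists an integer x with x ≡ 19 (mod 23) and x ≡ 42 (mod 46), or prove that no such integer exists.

gcd(23, 46) = 23. A simultaneous solution exists iff 19 ≡ 42 (mod 23); here 19 mod 23 = 19 = 42 mod 23, so it does.
Step through x = 19, 19 + 23, 19 + 2·23, …: the values 19, 42 reduce mod 46 to 19, 42. The value 42 hits 42.
Verify: 42 = 1·23 + 19 and 42 = 0·46 + 42. ✓

x = 42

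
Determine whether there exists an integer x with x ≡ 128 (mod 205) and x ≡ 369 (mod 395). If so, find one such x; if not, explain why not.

No such integer exists.

Reduce both congruences modulo 5, which divides 205 and 395: they say x ≡ 128 (mod 5) and x ≡ 369 (mod 5).
But 128 mod 5 = 3 while 369 mod 5 = 4, a contradiction.
Hence the system has no solution.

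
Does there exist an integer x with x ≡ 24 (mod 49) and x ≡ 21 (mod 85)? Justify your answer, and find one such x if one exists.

Since 49 and 85 share no common factor, CRT says the pair of congruences has a solution (unique mod 4165).
Write x = 24 + 49t and require 24 + 49t ≡ 21 (mod 85), i.e. 49t ≡ 82 (mod 85).
Since 49·59 = 2891 = 34·85 + 1, the inverse of 49 mod 85 is 59.
Multiplying by 59: t ≡ 59·82 = 4838 ≡ 78 (mod 85).
Taking t = 78 gives x = 24 + 49·78 = 3846.
Indeed 3846 ≡ 24 (mod 49) and 3846 ≡ 21 (mod 85).

x = 3846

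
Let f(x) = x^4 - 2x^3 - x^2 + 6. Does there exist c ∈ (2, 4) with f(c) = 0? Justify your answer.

The endpoint values f(2) = 2 and f(4) = 118 are both positive. Claim: f(x) > 0 for every x in (2, 4).
Shift to the endpoint 2: with x = 2 + u (0 < u < 2), one computes f(2 + u) = u^4 + 6u^3 + 11u^2 + 4u + 2.
All 5 nonzero coefficients of this polynomial in u are positive; hence for u > 0 the value is a sum of positive terms (the constant 2 among them).
Therefore f(x) > 0 throughout (2, 4), and f has no zero there.

No such root exists.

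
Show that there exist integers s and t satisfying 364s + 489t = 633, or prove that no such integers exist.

s = 81, t = -59

Since gcd(364, 489) = 1, every integer is an integer combination of 364 and 489.
Dividing repeatedly: 489 = 1·364 + 125, 364 = 2·125 + 114, 125 = 1·114 + 11, 114 = 10·11 + 4, 11 = 2·4 + 3, 4 = 1·3 + 1, 3 = 3·1 + 0.
Back-substituting, 1 = 4 − 1·3 = 4 − (11 − 2·4) = −11 + 3·4 = −11 + 3·(114 − 10·11) = 3·114 − 31·11 = 3·114 − 31·(125 − 1·114) = −31·125 + 34·114 = −31·125 + 34·(364 − 2·125) = 34·364 − 99·125 = 34·364 − 99·(489 − 1·364) = −99·489 + 133·364; that is, 364·133 + 489·(-99) = 1.
Multiplying through by 633: s = 133·633 = 84189, t = (-99)·633 = -62667 is a solution.
Shifting by a multiple of (489, −364) keeps it a solution: s = 84189 − 172·489 = 81, t = -62667 + 172·364 = -59.
Check: 364·81 + 489·(-59) = 29484 − 28851 = 633. ✓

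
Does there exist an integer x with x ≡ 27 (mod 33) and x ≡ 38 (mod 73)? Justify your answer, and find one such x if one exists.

x = 1644

Since 33 and 73 share no common factor, CRT says the pair of congruences has a solution (unique mod 2409).
Any solution of the first congruence is x = 27 + 33t; substituting into the second, 33t ≡ 38 − 27 ≡ 11 (mod 73).
Note 33·31 = 1023 ≡ 1 (mod 73) (as 1023 − 1 = 14·73), so 33⁻¹ ≡ 31.
Multiplying by 31: t ≡ 31·11 = 341 ≡ 49 (mod 73).
With t = 49: x = 27 + 33·49 = 1644.
Indeed 1644 ≡ 27 (mod 33) and 1644 ≡ 38 (mod 73).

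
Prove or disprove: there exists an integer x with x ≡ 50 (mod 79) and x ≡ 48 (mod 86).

x = 5896

Since 79 and 86 share no common factor, CRT says the pair of congruences has a solution (unique mod 6794).
Any solution of the first congruence is x = 50 + 79t; substituting into the second, 79t ≡ 48 − 50 ≡ 84 (mod 86).
Invert 79 mod 86 by the Euclidean algorithm: 86 = 1·79 + 7, 79 = 11·7 + 2, 7 = 3·2 + 1, 2 = 2·1 + 0; back-substituting, 1 = 7 − 3·2 = 7 − 3·(79 − 11·7) = −3·79 + 34·7 = −3·79 + 34·(86 − 1·79) = 34·86 − 37·79. Hence 79·(-37) ≡ 1, so 79⁻¹ ≡ -37 ≡ 49 (mod 86).
Therefore t ≡ 49·84 = 4116 ≡ 74 (mod 86).
Taking t = 74 gives x = 50 + 79·74 = 5896.
Verify: 5896 = 74·79 + 50 and 5896 = 68·86 + 48. ✓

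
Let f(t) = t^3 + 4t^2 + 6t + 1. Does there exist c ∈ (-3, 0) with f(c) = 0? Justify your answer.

Such a root exists.

f(-3) = -8 and f(0) = 1, which have opposite signs.
f is continuous everywhere (it is a polynomial), in particular on [-3, 0].
By the Intermediate Value Theorem f must vanish at some point of (-3, 0).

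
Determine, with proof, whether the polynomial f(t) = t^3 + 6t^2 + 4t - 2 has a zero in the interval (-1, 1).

Such a root exists.

f(-1) = -1 and f(1) = 9, which have opposite signs.
f is continuous everywhere (it is a polynomial), in particular on [-1, 1].
By the Intermediate Value Theorem, f takes the value 0 somewhere in the open interval.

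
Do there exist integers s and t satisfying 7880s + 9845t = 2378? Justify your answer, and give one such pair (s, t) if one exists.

gcd(7880, 9845) = 5, so every integer of the form 7880s + 9845t is a multiple of 5.
But 2378 = 5·475 + 3, so 5 ∤ 2378.
So the equation is unsolvable over ℤ.

No such integers exist.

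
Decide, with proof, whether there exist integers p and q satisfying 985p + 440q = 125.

p = 85, q = -190

gcd(985, 440) = 5, and 5 divides 125, so integer solutions exist.
Dividing through by 5 reduces the equation to 197p + 88q = 25.
Euclidean algorithm: 197 = 2·88 + 21, 88 = 4·21 + 4, 21 = 5·4 + 1, 4 = 4·1 + 0.
Back-substituting, 1 = 21 − 5·4 = 21 − 5·(88 − 4·21) = −5·88 + 21·21 = −5·88 + 21·(197 − 2·88) = 21·197 − 47·88; that is, 197·21 + 88·(-47) = 1.
Scaling by 25 gives the particular solution (p, q) = (525, -1175).
Shifting by a multiple of (88, −197) keeps it a solution: p = 525 − 5·88 = 85, q = -1175 + 5·197 = -190.
Check: 985·85 + 440·(-190) = 83725 − 83600 = 125. ✓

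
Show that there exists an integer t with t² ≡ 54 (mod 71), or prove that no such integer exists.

t = 14 works: 14² = 196, and 196 − 54 = 142 = 2·71.

t = 14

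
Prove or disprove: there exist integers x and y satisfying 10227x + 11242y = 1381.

Any value of 10227x + 11242y is a multiple of gcd(10227, 11242) = 7.
But 1381 is not a multiple of 7 (it leaves remainder 2).
Hence no integers x, y satisfy the equation.

There are no such integers.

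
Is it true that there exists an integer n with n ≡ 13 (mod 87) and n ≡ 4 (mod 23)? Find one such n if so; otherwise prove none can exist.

n = 970

Since 87 and 23 share no common factor, CRT says the pair of congruences has a solution (unique mod 2001).
Write n = 13 + 87t and require 13 + 87t ≡ 4 (mod 23), i.e. 87t ≡ 14 (mod 23).
87 ≡ 18 (mod 23), so this reads 18t ≡ 14 (mod 23). Note 18·9 = 162 ≡ 1 (mod 23) (as 162 − 1 = 7·23), so 18⁻¹ ≡ 9.
Multiplying by 9: t ≡ 9·14 = 126 ≡ 11 (mod 23).
Taking t = 11 gives n = 13 + 87·11 = 970.
Check: 970 mod 87 = 13, 970 mod 23 = 4. ✓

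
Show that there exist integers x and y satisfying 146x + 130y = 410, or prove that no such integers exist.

Every value of 146x + 130y is a multiple of gcd(146, 130) = 2; since 2 ∣ 410, solutions exist.
Dividing through by 2 reduces the equation to 73x + 65y = 205.
Euclidean algorithm: 73 = 1·65 + 8, 65 = 8·8 + 1, 8 = 8·1 + 0.
Working back up the chain: 1 = 65 − 8·8 = 65 − 8·(73 − 1·65) = −8·73 + 9·65. So 73·(-8) + 65·9 = 1.
Times 205: 73·(-1640) + 65·1845 = 205, so (-1640, 1845) solves it.
Shifting by a multiple of (65, −73) keeps it a solution: x = -1640 + 26·65 = 50, y = 1845 − 26·73 = -53.
Indeed 146·50 + 130·(-53) = 7300 − 6890 = 410.

x = 50, y = -53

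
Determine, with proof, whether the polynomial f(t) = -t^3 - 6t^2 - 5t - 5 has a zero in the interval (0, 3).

The endpoint values f(0) = -5 and f(3) = -101 are both negative. Claim: f(t) < 0 for every t in (0, 3).
Every nonzero coefficient of f(t) = -t^3 - 6t^2 - 5t - 5 is negative; for t > 0 each term then has that sign, and the constant term -5 is strictly negative.
So f is strictly negative on (0, 3); no root exists in the interval.

f has no root in that interval.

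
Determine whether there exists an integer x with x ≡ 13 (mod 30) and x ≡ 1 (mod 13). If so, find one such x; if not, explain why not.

The moduli 30 and 13 are coprime, so by the Chinese Remainder Theorem a unique solution modulo 390 exists.
Write x = 13 + 30t and require 13 + 30t ≡ 1 (mod 13), i.e. 30t ≡ 1 (mod 13).
30 ≡ 4 (mod 13), so this reads 4t ≡ 1 (mod 13). To invert 4 modulo 13: 13 = 3·4 + 1, 4 = 4·1 + 0, and unwinding, 1 = 13 − 3·4. Thus 4⁻¹ ≡ -3 ≡ 10 (mod 13).
Multiplying by 10: t ≡ 10·1 = 10 (mod 13).
Taking t = 10 gives x = 13 + 30·10 = 313.
Indeed 313 ≡ 13 (mod 30) and 313 ≡ 1 (mod 13).

x = 313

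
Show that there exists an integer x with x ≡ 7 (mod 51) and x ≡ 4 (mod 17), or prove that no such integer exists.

Reduce both congruences modulo 17, which divides 51 and 17: they say x ≡ 7 (mod 17) and x ≡ 4 (mod 17).
But 7 mod 17 = 7 while 4 mod 17 = 4, a contradiction.
Therefore no such x exists.

No, no such integer exists.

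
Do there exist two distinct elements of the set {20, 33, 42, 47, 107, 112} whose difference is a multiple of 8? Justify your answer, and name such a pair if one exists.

No, no such pair exists.

Two integers differ by a multiple of 8 exactly when they have the same residue mod 8. The residues are 20↦4, 33↦1, 42↦2, 47↦7, 107↦3, 112↦0.
These 6 residues are pairwise different, hence no difference of two elements is divisible by 8.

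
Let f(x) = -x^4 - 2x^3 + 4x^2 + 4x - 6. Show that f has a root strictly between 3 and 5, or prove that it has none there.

f has no root in that interval.

f(3) = -93 and f(5) = -761, both negative, so a sign-change argument is unavailable; we show f keeps this sign on the whole interval.
Substitute x = 3 + u, where 0 < u < 2 on the interval. Expanding, f(3 + u) = -u^4 - 14u^3 - 68u^2 - 134u - 93.
All 5 nonzero coefficients of this polynomial in u are negative; hence for u > 0 the value is a sum of negative terms (the constant -93 among them).
So f is strictly negative on (3, 5); no root exists in the interval.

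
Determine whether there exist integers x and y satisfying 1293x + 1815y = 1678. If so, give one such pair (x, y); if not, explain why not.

gcd(1293, 1815) = 3, so every integer of the form 1293x + 1815y is a multiple of 3.
However 1678 leaves remainder 1 on division by 3.
So the equation is unsolvable over ℤ.

No such integers exist.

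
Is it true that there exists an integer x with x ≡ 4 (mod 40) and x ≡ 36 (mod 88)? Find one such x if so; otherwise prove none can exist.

The moduli are not coprime: gcd(40, 88) = 8. Compatibility requires 8 ∣ (36 − 4) = 32, which holds, so solutions exist.
Step through x = 4, 4 + 40, 4 + 2·40, …: the values 4, 44, 84, 124 reduce mod 88 to 4, 44, 84, 36. The value 124 hits 36.
Check: 124 mod 40 = 4, 124 mod 88 = 36. ✓

x = 124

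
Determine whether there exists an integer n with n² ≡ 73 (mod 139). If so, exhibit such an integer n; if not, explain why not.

No such integer exists.

139 is prime, so by Euler's criterion 73 is a square mod 139 iff 73^((139−1)/2) = 73^69 ≡ 1 (mod 139).
Repeated squaring mod 139: 73^2 = 5329 ≡ 47; 73^4 ≡ 47² = 2209 ≡ 124; 73^8 ≡ 124² = 15376 ≡ 86; 73^16 ≡ 86² = 7396 ≡ 29; 73^32 ≡ 29² = 841 ≡ 7; 73^64 ≡ 7² = 49 ≡ 49.
Since 69 = 64 + 4 + 1, 73^69 ≡ 49 · 124 · 73; multiplying out mod 139: 49·124 = 6076 ≡ 99, then 99·73 = 7227 ≡ 138. Thus 73^69 ≡ 138 ≡ −1 (mod 139).
The value −1 means 73 is a non-residue modulo 139, so n² ≡ 73 (mod 139) is impossible.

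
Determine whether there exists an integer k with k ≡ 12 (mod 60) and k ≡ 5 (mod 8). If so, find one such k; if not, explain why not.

Both moduli are multiples of 4 = gcd(60, 8), so any solution would satisfy k ≡ 12 and k ≡ 5 modulo 4 simultaneously.
But 12 mod 4 = 0 while 5 mod 4 = 1, a contradiction.
So no integer satisfies both congruences.

There is no such integer.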